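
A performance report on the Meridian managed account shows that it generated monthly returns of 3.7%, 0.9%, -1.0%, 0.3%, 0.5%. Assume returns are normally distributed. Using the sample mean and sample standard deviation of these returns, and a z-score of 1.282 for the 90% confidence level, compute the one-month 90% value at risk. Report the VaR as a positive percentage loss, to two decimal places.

μ = (3.7 + 0.9 − 1 + 0.3 + 0.5) / 5 = 0.8800%
Σ(r − μ)² = 11.9680; sample σ = √(11.9680/4) = 1.7297%
VaR = −(μ − z·σ) = −(0.8800 − 1.282 × 1.7297) = −(-1.3375) = 1.3375%

1.34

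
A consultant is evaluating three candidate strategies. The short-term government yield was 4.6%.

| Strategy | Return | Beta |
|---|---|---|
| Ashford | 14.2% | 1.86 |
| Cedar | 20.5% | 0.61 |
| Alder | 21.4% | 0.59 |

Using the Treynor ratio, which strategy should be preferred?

Alder

Ashford: Treynor = (14.2% − 4.6%) / 1.86 = 5.161
Cedar: Treynor = (20.5% − 4.6%) / 0.61 = 26.066
Alder: Treynor = (21.4% − 4.6%) / 0.59 = 28.475
Highest: Alder (28.475).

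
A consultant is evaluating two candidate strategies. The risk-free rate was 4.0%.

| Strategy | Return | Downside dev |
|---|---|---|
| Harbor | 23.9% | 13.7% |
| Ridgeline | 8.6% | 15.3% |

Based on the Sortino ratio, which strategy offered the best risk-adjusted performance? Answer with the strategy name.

Harbor: Sortino ratio = (23.9% − 4.0%) / 13.7% = 1.453
Ridgeline: Sortino ratio = (8.6% − 4.0%) / 15.3% = 0.301
Highest: Harbor (1.453).

Harbor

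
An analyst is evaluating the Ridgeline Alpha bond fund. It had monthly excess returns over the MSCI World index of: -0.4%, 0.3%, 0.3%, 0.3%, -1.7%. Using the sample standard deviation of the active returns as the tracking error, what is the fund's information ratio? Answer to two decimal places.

Mean return r̄ = -1.20 / 5 = -0.2400%
Sample std dev = √[3.0320 / 4] = 0.8706%
IR = r̄ / tracking error = -0.2400 / 0.8706 = -0.2757

-0.28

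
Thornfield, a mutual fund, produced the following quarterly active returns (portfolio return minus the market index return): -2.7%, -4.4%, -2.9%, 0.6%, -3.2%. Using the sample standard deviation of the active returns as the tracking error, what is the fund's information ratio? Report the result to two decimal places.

r̄ = (-2.7 − 4.4 − 2.9 + 0.6 − 3.2) / 5 = -2.5200%
Σ(r − r̄)² = 13.9080; sample σ = √(13.9080/4) = 1.8647%
IR = r̄ / tracking error = -2.5200 / 1.8647 = -1.3514

-1.35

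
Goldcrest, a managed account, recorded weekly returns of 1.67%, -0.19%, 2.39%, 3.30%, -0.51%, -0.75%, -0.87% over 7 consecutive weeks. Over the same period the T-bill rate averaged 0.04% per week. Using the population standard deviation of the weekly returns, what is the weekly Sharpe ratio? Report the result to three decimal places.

Mean return r̄ = 5.040 / 7 = 0.7200%
Σ(r − r̄)² = (1.67 − 0.7200)² + (-0.19 − 0.7200)² + … = 17.3778
population σ = √(17.3778 / 7) = √2.4825 = 1.5756%
Sharpe = (r̄ − rf) / σ = (0.7200 − 0.04) / 1.5756 = 0.6800 / 1.5756 = 0.4316

0.432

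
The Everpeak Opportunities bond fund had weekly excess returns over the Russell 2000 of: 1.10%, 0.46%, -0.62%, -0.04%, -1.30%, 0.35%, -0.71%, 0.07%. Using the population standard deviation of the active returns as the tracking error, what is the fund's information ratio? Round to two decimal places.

Mean return μ = -0.690 / 8 = -0.0863%
Σ(r − μ)² = (1.1 − (-0.0863))² + (0.46 − (-0.0863))² + … = 4.0696
population σ = √(4.0696 / 8) = √0.5087 = 0.7132%
IR = μ / tracking error = -0.0863 / 0.7132 = -0.1210

-0.12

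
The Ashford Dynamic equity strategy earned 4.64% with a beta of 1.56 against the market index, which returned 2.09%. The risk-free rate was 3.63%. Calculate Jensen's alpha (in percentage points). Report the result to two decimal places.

3.41

CAPM expected return = Rf + β(Rm − Rf) = 3.63% + 1.56 × (2.09% − 3.63%) = 3.63 + 1.56 × -1.54 = 1.2276%
Jensen's α = Rp − E[R] = 4.64% − 1.2276% = 3.4124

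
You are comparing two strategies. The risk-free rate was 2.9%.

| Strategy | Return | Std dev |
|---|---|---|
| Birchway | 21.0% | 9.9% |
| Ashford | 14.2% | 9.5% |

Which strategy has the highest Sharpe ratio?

Birchway: Sharpe ratio = (21.0% − 2.9%) / 9.9% = 1.828
Ashford: Sharpe ratio = (14.2% − 2.9%) / 9.5% = 1.189
Highest: Birchway (1.828).

Birchway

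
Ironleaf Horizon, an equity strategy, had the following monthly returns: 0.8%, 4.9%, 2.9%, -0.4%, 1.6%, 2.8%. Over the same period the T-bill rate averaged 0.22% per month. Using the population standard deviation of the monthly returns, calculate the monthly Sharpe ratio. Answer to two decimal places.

Mean return μ = 12.60 / 6 = 2.1000%
Population σ = √[Σ(r − μ)² / 6] = √[17.1600 / 6] = √2.8600 = 1.6912%
Sharpe = (μ − rf) / σ = (2.1000 − 0.22) / 1.6912 = 1.8800 / 1.6912 = 1.1116

1.11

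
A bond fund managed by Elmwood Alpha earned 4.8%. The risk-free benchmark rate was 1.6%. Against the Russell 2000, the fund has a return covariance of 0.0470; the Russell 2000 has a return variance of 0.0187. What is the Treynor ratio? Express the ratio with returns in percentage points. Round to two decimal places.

1.27

β = Cov / Var = 0.0470 / 0.0187 = 2.5134
Treynor = (Rp − Rf) / β = (4.8% − 1.6%) / 2.5134 = 3.20 / 2.5134 = 1.2732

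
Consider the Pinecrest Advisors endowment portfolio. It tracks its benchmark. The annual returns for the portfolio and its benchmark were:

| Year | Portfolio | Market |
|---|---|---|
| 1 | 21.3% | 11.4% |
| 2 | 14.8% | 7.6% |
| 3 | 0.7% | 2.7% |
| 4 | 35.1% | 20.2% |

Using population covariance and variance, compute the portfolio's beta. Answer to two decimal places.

r̄p = 17.9750%,  r̄m = 10.4750%
Cov = Σ(rp − r̄p)(rm − r̄m) / 4 = 78.2644
Var(rm) = Σ(rm − r̄m)² / 4 = 41.0369
β = Cov / Var = 78.2644 / 41.0369 = 1.9072

1.91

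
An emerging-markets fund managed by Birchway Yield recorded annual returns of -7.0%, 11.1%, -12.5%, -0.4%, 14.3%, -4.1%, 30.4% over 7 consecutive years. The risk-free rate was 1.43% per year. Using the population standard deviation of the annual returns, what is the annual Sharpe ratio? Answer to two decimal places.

0.23

μ = (-7 + 11.1 − 12.5 − 0.4 + 14.3 − 4.1 + 30.4) / 7 = 4.5429%
Σ(r − μ)² = (-7 − 4.5429)² + (11.1 − 4.5429)² + … = 1329.6171
σ = √[1329.6171 / 7] = 13.7821%
Sharpe = (μ − rf) / σ = (4.5429 − 1.43) / 13.7821 = 3.1129 / 13.7821 = 0.2259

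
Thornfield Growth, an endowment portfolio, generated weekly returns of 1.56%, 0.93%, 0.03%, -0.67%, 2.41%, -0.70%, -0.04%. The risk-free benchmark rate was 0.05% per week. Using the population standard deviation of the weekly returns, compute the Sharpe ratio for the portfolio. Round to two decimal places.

0.42

Mean return μ = 3.520 / 7 = 0.5029%
Population σ = √[Σ(r − μ)² / 7] = √[8.2779 / 7] = √1.1826 = 1.0875%
Sharpe = (μ − rf) / σ = (0.5029 − 0.05) / 1.0875 = 0.4529 / 1.0875 = 0.4165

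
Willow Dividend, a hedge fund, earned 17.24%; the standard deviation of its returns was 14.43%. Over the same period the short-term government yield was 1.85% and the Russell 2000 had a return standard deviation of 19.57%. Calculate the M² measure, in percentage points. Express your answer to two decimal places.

Sharpe = (Rp − Rf) / σp = (17.24% − 1.85%) / 14.43% = 1.0665
M² = Rf + Sharpe × σm = 1.85% + 1.0665 × 19.57% = 22.7214%

22.72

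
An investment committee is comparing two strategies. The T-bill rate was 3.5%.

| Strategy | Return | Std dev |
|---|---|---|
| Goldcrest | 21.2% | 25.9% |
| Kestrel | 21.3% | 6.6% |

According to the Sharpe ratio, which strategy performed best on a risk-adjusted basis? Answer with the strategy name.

Goldcrest: Sharpe ratio = (21.2% − 3.5%) / 25.9% = 0.683
Kestrel: Sharpe ratio = (21.3% − 3.5%) / 6.6% = 2.697
Highest: Kestrel (2.697).

Kestrel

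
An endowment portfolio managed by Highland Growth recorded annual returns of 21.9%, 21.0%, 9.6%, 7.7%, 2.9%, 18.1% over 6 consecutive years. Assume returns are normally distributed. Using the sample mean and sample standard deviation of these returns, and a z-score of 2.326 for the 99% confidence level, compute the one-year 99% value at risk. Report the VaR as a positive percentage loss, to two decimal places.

r̄ = (21.9 + 21 + 9.6 + 7.7 + 2.9 + 18.1) / 6 = 81.20 / 6 = 13.5333%
Sample σ = √[Σ(r − r̄)² / 5] = √[309.1733 / 5] = √61.8347 = 7.8635%
VaR = −(r̄ − z·σ) = −(13.5333 − 2.326 × 7.8635) = −(-4.7572) = 4.7572%

4.76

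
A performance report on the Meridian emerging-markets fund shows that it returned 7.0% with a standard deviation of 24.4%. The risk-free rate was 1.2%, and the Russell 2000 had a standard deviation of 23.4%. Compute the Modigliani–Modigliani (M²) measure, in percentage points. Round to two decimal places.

6.76

Sharpe = (Rp − Rf) / σp = (7.0% − 1.2%) / 24.4% = 0.2377
M² = Rf + Sharpe × σm = 1.2% + 0.2377 × 23.4% = 6.7622%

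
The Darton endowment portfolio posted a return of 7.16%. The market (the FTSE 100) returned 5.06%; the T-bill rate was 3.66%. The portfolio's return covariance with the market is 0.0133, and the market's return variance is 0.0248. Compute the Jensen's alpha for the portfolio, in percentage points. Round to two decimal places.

β = Cov / Var = 0.0133 / 0.0248 = 0.5363
E[R] = Rf + β(Rm − Rf) = 3.66% + 0.5363 × (5.06% − 3.66%) = 4.4108%
α = Rp − E[R] = 7.16% − 4.4108% = 2.7492

2.75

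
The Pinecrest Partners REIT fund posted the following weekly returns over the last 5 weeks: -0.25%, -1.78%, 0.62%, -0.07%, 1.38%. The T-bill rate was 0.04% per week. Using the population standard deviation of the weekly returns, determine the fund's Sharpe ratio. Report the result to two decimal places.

r̄ = (-0.25 − 1.78 + 0.62 − 0.07 + 1.38) / 5 = -0.100 / 5 = -0.0200%
Σ(r − r̄)² = (-0.25 − (-0.0200))² + (-1.78 − (-0.0200))² + (0.62 − (-0.0200))² + … = 5.5226
population σ = √(5.5226 / 5) = √1.1045 = 1.0510%
Sharpe = (r̄ − rf) / σ = (-0.0200 − 0.04) / 1.0510 = -0.0600 / 1.0510 = -0.0571

-0.06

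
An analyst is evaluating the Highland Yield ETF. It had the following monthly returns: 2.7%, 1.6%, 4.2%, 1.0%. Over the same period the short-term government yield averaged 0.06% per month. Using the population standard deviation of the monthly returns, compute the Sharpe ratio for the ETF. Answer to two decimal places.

r̄ = (2.7 + 1.6 + 4.2 + 1) / 4 = 9.50 / 4 = 2.3750%
Population σ = √[Σ(r − r̄)² / 4] = √[5.9275 / 4] = √1.4819 = 1.2173%
Sharpe = (r̄ − rf) / σ = (2.3750 − 0.06) / 1.2173 = 2.3150 / 1.2173 = 1.9017

1.90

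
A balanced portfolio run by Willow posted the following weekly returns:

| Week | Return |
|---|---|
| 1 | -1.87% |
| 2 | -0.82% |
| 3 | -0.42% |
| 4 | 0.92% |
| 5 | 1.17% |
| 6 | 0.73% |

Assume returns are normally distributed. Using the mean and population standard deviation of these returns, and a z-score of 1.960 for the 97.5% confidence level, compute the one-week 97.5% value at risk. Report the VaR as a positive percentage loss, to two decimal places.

2.18

r̄ = (-1.87 − 0.82 − 0.42 + 0.92 + 1.17 + 0.73) / 6 = -0.290 / 6 = -0.0483%
Population std dev = √[7.0799 / 6] = 1.0863%
VaR = −(r̄ − z·σ) = −(-0.0483 − 1.960 × 1.0863) = −(-2.1774) = 2.1774%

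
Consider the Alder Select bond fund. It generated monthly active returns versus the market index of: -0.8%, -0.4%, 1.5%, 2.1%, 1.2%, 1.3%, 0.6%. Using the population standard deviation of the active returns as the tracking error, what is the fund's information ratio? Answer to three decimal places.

r̄ = (-0.8 − 0.4 + 1.5 + 2.1 + 1.2 + 1.3 + 0.6) / 7 = 5.50 / 7 = 0.7857%
Σ(r − r̄)² = 6.6286; population σ = √(6.6286/7) = 0.9731%
IR = r̄ / tracking error = 0.7857 / 0.9731 = 0.8074

0.807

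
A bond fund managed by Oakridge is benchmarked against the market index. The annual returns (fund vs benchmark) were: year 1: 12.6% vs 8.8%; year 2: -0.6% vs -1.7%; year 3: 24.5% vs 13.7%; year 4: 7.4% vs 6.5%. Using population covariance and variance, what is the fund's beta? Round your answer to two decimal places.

r̄p = 10.9750%,  r̄m = 6.8250%
Cov = Σ(rp − r̄p)(rm − r̄m) / 4 = 49.0081
Var(rm) = Σ(rm − r̄m)² / 4 = 30.9869
β = Cov / Var = 49.0081 / 30.9869 = 1.5816

1.58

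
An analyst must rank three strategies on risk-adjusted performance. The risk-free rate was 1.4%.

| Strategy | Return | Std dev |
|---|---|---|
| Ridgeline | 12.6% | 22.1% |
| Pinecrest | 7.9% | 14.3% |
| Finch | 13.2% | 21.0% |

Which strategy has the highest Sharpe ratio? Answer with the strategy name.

Finch

Ridgeline: Sharpe ratio = (12.6% − 1.4%) / 22.1% = 0.507
Pinecrest: Sharpe ratio = (7.9% − 1.4%) / 14.3% = 0.455
Finch: Sharpe ratio = (13.2% − 1.4%) / 21.0% = 0.562
Highest: Finch (0.562).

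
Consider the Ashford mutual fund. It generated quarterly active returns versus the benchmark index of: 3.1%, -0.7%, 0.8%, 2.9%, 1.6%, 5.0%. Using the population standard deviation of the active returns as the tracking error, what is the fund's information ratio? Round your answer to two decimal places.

r̄ = (3.1 − 0.7 + 0.8 + 2.9 + 1.6 + 5) / 6 = 2.1167%
Population std dev = √[19.8283 / 6] = 1.8179%
IR = r̄ / tracking error = 2.1167 / 1.8179 = 1.1644

1.16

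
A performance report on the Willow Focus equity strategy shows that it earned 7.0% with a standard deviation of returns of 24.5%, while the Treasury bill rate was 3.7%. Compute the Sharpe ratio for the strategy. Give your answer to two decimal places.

0.13

Sharpe = (Rp − Rf) / σp = (7.0% − 3.7%) / 24.5% = 3.30% / 24.5% = 0.1347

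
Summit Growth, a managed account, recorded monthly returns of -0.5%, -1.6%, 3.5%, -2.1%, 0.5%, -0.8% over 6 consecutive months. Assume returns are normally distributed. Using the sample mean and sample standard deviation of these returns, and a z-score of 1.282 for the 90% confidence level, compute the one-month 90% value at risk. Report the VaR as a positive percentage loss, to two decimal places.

μ = (-0.5 − 1.6 + 3.5 − 2.1 + 0.5 − 0.8) / 6 = -0.1667%
Σ(r − μ)² = (-0.5 − (-0.1667))² + (-1.6 − (-0.1667))² + … = 20.1933
sample σ = √(20.1933 / 5) = √4.0387 = 2.0097%
VaR = −(μ − z·σ) = −(-0.1667 − 1.282 × 2.0097) = −(-2.7431) = 2.7431%

2.74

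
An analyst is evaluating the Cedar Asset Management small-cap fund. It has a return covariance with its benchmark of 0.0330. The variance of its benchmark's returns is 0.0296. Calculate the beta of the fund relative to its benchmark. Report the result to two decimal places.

β = Cov(Rp, Rm) / Var(Rm) = 0.0330 / 0.0296 = 1.1149

1.11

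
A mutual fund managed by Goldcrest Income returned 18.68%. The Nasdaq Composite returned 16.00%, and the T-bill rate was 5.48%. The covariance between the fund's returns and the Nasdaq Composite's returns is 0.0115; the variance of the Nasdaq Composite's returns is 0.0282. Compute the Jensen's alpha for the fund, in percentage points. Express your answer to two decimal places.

β = Cov / Var = 0.0115 / 0.0282 = 0.4078
E[R] = Rf + β(Rm − Rf) = 5.48% + 0.4078 × (16.00% − 5.48%) = 9.7701%
α = Rp − E[R] = 18.68% − 9.7701% = 8.9099

8.91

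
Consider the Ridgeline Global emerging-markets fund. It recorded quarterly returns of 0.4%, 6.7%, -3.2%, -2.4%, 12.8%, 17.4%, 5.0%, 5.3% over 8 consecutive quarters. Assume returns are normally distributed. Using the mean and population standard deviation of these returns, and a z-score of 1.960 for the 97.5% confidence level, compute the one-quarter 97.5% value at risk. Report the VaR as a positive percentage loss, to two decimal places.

r̄ = (0.4 + 6.7 − 3.2 − 2.4 + 12.8 + 17.4 + 5 + 5.3) / 8 = 42.00 / 8 = 5.2500%
Σ(r − r̄)² = (0.4 − 5.2500)² + (6.7 − 5.2500)² + … = 360.2400
σ = √[360.2400 / 8] = 6.7104%
VaR = −(r̄ − z·σ) = −(5.2500 − 1.960 × 6.7104) = −(-7.9024) = 7.9024%

7.90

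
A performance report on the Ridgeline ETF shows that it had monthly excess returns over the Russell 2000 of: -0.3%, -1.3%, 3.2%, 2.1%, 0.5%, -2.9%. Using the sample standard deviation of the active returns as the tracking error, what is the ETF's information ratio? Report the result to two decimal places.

0.10

μ = (-0.3 − 1.3 + 3.2 + 2.1 + 0.5 − 2.9) / 6 = 1.30 / 6 = 0.2167%
Σ(r − μ)² = (-0.3 − 0.2167)² + (-1.3 − 0.2167)² + … = 24.8083
sample σ = √(24.8083 / 5) = √4.9617 = 2.2275%
IR = μ / tracking error = 0.2167 / 2.2275 = 0.0973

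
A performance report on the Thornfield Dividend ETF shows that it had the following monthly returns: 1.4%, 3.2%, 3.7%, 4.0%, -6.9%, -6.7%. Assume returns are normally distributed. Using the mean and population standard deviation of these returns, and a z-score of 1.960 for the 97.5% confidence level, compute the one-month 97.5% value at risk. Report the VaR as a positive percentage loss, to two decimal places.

9.48

Mean return r̄ = -1.30 / 6 = -0.2167%
Population σ = √[Σ(r − r̄)² / 6] = √[134.1083 / 6] = √22.3514 = 4.7277%
VaR = −(r̄ − z·σ) = −(-0.2167 − 1.960 × 4.7277) = −(-9.4830) = 9.4830%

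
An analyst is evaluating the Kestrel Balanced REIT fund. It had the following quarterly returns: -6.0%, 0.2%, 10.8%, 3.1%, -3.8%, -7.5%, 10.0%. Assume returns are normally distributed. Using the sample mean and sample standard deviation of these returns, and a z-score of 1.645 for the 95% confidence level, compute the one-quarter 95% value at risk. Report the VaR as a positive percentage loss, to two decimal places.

11.16

Mean return r̄ = 6.80 / 7 = 0.9714%
Σ(r − r̄)² = (-6 − 0.9714)² + (0.2 − 0.9714)² + … = 326.3743
sample σ = √(326.3743 / 6) = √54.3957 = 7.3753%
VaR = −(r̄ − z·σ) = −(0.9714 − 1.645 × 7.3753) = −(-11.1610) = 11.1610%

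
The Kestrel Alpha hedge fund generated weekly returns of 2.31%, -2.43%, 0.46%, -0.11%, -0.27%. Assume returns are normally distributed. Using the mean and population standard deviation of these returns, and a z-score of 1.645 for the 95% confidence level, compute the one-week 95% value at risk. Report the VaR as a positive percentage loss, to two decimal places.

r̄ = (2.31 − 2.43 + 0.46 − 0.11 − 0.27) / 5 = -0.0080%
Σ(r − r̄)² = (2.31 − (-0.0080))² + (-2.43 − (-0.0080))² + … = 11.5373
population σ = √(11.5373 / 5) = √2.3075 = 1.5190%
VaR = −(r̄ − z·σ) = −(-0.0080 − 1.645 × 1.5190) = −(-2.5068) = 2.5068%

2.51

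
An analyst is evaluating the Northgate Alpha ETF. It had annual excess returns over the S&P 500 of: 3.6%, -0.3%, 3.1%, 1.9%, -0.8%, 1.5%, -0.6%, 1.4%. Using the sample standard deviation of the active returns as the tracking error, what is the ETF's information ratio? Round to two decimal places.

r̄ = (3.6 − 0.3 + 3.1 + 1.9 − 0.8 + 1.5 − 0.6 + 1.4) / 8 = 1.2250%
Σ(r − r̄)² = 19.4750; sample σ = √(19.4750/7) = 1.6680%
IR = r̄ / tracking error = 1.2250 / 1.6680 = 0.7344

0.73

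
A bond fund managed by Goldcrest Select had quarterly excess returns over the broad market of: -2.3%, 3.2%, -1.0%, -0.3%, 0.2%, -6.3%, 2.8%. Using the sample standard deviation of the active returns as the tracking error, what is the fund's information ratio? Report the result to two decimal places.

-0.16

r̄ = (-2.3 + 3.2 − 1 − 0.3 + 0.2 − 6.3 + 2.8) / 7 = -0.5286%
Σ(r − r̄)² = (-2.3 − (-0.5286))² + (3.2 − (-0.5286))² + … = 62.2343
sample σ = √(62.2343 / 6) = √10.3724 = 3.2206%
IR = r̄ / tracking error = -0.5286 / 3.2206 = -0.1641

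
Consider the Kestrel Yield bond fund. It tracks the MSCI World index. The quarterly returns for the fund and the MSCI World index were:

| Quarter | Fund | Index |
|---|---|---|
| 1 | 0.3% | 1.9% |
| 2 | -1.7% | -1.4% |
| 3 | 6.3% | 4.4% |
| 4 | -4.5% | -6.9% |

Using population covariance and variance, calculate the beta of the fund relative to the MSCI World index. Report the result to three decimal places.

0.866

r̄p = 0.1000%,  r̄m = -0.5000%
Cov = Σ(rp − r̄p)(rm − r̄m) / 4 = 15.4800
Var(rm) = Σ(rm − r̄m)² / 4 = 17.8850
β = Cov / Var = 15.4800 / 17.8850 = 0.8655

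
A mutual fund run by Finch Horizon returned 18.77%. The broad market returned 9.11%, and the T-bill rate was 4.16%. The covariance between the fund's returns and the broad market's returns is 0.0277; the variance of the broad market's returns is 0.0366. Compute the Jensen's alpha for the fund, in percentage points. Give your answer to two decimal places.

10.86

β = Cov / Var = 0.0277 / 0.0366 = 0.7568
E[R] = Rf + β(Rm − Rf) = 4.16% + 0.7568 × (9.11% − 4.16%) = 7.9062%
α = Rp − E[R] = 18.77% − 7.9062% = 10.8638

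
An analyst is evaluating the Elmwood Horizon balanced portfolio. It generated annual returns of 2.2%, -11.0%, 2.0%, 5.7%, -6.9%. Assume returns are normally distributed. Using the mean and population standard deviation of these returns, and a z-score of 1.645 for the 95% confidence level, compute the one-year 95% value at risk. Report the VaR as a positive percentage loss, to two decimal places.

r̄ = (2.2 − 11 + 2 + 5.7 − 6.9) / 5 = -1.6000%
Population σ = √[Σ(r − r̄)² / 5] = √[197.1400 / 5] = √39.4280 = 6.2792%
VaR = −(r̄ − z·σ) = −(-1.6000 − 1.645 × 6.2792) = −(-11.9293) = 11.9293%

11.93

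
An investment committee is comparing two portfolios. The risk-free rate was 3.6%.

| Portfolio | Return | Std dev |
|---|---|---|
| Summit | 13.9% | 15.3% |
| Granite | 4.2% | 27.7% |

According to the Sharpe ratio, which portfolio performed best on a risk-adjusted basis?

Summit

Summit: Sharpe ratio = (13.9% − 3.6%) / 15.3% = 0.673
Granite: Sharpe ratio = (4.2% − 3.6%) / 27.7% = 0.022
Highest: Summit (0.673).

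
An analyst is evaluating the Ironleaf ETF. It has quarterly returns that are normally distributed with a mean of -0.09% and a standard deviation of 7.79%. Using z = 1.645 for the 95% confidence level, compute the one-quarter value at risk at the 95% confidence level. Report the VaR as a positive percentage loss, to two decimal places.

12.90

VaR (as % loss) = −(μ − z·σ) = −(-0.09% − 1.645 × 7.79%) = −(-12.90455%) = 12.90455%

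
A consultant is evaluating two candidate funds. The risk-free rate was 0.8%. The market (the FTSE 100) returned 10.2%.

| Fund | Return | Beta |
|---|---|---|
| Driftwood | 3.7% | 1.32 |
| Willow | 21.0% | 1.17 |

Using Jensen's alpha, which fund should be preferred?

Driftwood: α = 3.7% − [0.8% + 1.32 × (10.2% − 0.8%)] = -9.508
Willow: α = 21.0% − [0.8% + 1.17 × (10.2% − 0.8%)] = 9.202
Highest: Willow (9.202).

Willow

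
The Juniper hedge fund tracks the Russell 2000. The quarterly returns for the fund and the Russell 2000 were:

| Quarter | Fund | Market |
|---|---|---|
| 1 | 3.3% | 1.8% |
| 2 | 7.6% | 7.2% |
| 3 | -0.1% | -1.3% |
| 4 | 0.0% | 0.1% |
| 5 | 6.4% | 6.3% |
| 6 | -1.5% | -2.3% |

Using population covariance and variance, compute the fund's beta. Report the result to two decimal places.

r̄p = 2.6167%,  r̄m = 1.9667%
Cov = Σ(rp − r̄p)(rm − r̄m) / 6 = 12.2806
Var(rm) = Σ(rm − r̄m)² / 6 = 13.0922
β = Cov / Var = 12.2806 / 13.0922 = 0.9380

0.94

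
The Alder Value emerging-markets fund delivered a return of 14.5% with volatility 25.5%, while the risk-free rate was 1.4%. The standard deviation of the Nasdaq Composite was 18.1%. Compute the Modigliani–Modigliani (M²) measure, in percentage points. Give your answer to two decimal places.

10.70

Sharpe = (Rp − Rf) / σp = (14.5% − 1.4%) / 25.5% = 0.5137
M² = Rf + Sharpe × σm = 1.4% + 0.5137 × 18.1% = 10.6980%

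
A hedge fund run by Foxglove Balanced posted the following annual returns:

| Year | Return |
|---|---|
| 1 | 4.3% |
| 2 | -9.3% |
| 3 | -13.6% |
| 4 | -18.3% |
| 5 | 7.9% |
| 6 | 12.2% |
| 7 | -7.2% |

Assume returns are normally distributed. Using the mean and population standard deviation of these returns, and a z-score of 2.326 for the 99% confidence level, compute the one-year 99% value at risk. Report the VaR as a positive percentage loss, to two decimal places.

28.38

μ = (4.3 − 9.3 − 13.6 − 18.3 + 7.9 + 12.2 − 7.2) / 7 = -24.00 / 7 = -3.4286%
Population σ = √[Σ(r − μ)² / 7] = √[805.6343 / 7] = √115.0906 = 10.7280%
VaR = −(μ − z·σ) = −(-3.4286 − 2.326 × 10.7280) = −(-28.3819) = 28.3819%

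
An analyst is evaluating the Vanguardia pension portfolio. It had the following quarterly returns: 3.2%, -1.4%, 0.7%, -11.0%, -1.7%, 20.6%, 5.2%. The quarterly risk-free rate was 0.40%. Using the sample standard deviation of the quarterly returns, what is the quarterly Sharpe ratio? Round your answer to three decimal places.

μ = (3.2 − 1.4 + 0.7 − 11 − 1.7 + 20.6 + 5.2) / 7 = 2.2286%
Sample σ = √[Σ(r − μ)² / 6] = √[553.2143 / 6] = √92.2024 = 9.6022%
Sharpe = (μ − rf) / σ = (2.2286 − 0.4) / 9.6022 = 1.8286 / 9.6022 = 0.1904

0.190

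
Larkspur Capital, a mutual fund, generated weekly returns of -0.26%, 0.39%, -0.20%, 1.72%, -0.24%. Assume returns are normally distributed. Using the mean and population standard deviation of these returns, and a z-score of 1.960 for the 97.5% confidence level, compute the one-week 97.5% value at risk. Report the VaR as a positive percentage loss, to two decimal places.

1.21

μ = (-0.26 + 0.39 − 0.2 + 1.72 − 0.24) / 5 = 0.2820%
Σ(r − μ)² = (-0.26 − 0.2820)² + (0.39 − 0.2820)² + … = 2.8781
population σ = √(2.8781 / 5) = √0.5756 = 0.7587%
VaR = −(μ − z·σ) = −(0.2820 − 1.960 × 0.7587) = −(-1.2051) = 1.2051%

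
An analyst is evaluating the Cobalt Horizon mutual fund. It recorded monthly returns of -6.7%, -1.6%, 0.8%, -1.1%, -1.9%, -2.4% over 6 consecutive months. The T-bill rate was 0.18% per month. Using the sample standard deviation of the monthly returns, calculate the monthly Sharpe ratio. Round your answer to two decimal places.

-0.94

Mean return r̄ = -12.90 / 6 = -2.1500%
Σ(r − r̄)² = 30.9350; sample σ = √(30.9350/5) = 2.4874%
Sharpe = (r̄ − rf) / σ = (-2.1500 − 0.18) / 2.4874 = -2.3300 / 2.4874 = -0.9367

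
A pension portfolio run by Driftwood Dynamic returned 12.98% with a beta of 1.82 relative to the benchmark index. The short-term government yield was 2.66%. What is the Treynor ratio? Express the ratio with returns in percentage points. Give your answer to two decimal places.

Treynor = (Rp − Rf) / β = (12.98% − 2.66%) / 1.82 = 10.32 / 1.82 = 5.6703

5.67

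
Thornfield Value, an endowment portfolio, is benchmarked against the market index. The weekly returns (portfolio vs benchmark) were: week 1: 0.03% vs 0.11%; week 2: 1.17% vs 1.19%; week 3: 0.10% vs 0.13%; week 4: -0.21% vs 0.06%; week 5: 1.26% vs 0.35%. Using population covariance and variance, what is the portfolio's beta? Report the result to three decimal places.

r̄p = 0.4700%,  r̄m = 0.3680%
Cov = Σ(rp − r̄p)(rm − r̄m) / 5 = 0.1944
Var(rm) = Σ(rm − r̄m)² / 5 = 0.1788
β = Cov / Var = 0.1944 / 0.1788 = 1.0872

1.087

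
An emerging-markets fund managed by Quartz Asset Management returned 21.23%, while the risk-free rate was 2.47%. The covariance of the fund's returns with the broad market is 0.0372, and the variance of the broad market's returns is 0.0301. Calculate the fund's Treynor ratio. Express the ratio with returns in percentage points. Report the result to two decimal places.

β = Cov / Var = 0.0372 / 0.0301 = 1.2359
Treynor = (Rp − Rf) / β = (21.23% − 2.47%) / 1.2359 = 18.76 / 1.2359 = 15.1792

15.18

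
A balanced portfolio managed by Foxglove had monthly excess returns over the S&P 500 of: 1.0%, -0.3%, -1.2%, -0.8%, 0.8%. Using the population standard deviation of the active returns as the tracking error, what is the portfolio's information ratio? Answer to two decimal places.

μ = (1 − 0.3 − 1.2 − 0.8 + 0.8) / 5 = -0.50 / 5 = -0.1000%
Σ(r − μ)² = 3.7600; population σ = √(3.7600/5) = 0.8672%
IR = μ / tracking error = -0.1000 / 0.8672 = -0.1153

-0.12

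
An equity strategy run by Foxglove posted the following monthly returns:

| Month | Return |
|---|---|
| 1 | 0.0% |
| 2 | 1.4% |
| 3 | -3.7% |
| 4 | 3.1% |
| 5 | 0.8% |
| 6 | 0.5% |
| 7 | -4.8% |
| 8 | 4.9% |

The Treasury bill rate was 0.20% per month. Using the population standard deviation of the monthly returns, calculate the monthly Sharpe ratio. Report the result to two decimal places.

0.02

r̄ = (0 + 1.4 − 3.7 + 3.1 + 0.8 + 0.5 − 4.8 + 4.9) / 8 = 0.2750%
Σ(r − r̄)² = (0 − 0.2750)² + (1.4 − 0.2750)² + … = 72.5950
σ = √[72.5950 / 8] = 3.0124%
Sharpe = (r̄ − rf) / σ = (0.2750 − 0.2) / 3.0124 = 0.0750 / 3.0124 = 0.0249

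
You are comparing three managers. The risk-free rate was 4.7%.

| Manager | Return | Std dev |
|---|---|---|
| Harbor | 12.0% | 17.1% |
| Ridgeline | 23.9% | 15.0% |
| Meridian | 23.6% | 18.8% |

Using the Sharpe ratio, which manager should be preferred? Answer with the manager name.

Ridgeline

Harbor: Sharpe ratio = (12.0% − 4.7%) / 17.1% = 0.427
Ridgeline: Sharpe ratio = (23.9% − 4.7%) / 15.0% = 1.280
Meridian: Sharpe ratio = (23.6% − 4.7%) / 18.8% = 1.005
Highest: Ridgeline (1.280).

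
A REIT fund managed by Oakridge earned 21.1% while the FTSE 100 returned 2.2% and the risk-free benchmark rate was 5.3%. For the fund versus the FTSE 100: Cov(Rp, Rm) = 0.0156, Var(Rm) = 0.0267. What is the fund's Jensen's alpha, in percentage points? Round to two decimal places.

β = Cov / Var = 0.0156 / 0.0267 = 0.5843
E[R] = Rf + β(Rm − Rf) = 5.3% + 0.5843 × (2.2% − 5.3%) = 3.4887%
α = Rp − E[R] = 21.1% − 3.4887% = 17.6113

17.61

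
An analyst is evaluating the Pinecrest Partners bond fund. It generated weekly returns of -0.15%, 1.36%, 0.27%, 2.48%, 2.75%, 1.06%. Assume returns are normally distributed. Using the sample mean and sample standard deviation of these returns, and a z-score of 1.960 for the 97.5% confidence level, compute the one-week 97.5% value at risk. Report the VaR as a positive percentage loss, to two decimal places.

0.98

r̄ = (-0.15 + 1.36 + 0.27 + 2.48 + 2.75 + 1.06) / 6 = 7.770 / 6 = 1.2950%
Sample σ = √[Σ(r − r̄)² / 5] = √[6.7194 / 5] = √1.3439 = 1.1593%
VaR = −(r̄ − z·σ) = −(1.2950 − 1.960 × 1.1593) = −(-0.9772) = 0.9772%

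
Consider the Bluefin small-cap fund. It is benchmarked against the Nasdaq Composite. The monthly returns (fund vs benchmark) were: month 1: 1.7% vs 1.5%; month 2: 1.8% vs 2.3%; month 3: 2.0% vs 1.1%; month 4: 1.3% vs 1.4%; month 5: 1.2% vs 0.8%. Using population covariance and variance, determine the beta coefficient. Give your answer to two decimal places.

0.24

r̄p = 1.6000%,  r̄m = 1.4200%
Cov = Σ(rp − r̄p)(rm − r̄m) / 5 = 0.0620
Var(rm) = Σ(rm − r̄m)² / 5 = 0.2536
β = Cov / Var = 0.0620 / 0.2536 = 0.2445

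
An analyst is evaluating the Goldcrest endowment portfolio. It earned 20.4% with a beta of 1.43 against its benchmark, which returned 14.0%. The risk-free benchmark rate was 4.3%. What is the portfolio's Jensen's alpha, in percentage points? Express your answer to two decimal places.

CAPM expected return = Rf + β(Rm − Rf) = 4.3% + 1.43 × (14.0% − 4.3%) = 4.3 + 1.43 × 9.70 = 18.1710%
Jensen's α = Rp − E[R] = 20.4% − 18.1710% = 2.2290

2.23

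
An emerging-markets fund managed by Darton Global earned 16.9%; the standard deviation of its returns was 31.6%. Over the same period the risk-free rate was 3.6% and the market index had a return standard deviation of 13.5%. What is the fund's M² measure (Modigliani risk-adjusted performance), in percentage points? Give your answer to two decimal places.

Sharpe = (Rp − Rf) / σp = (16.9% − 3.6%) / 31.6% = 0.4209
M² = Rf + Sharpe × σm = 3.6% + 0.4209 × 13.5% = 9.2822%

9.28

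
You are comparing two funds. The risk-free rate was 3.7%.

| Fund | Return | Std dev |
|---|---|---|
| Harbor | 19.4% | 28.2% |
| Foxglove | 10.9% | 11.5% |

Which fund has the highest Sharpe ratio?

Harbor: Sharpe ratio = (19.4% − 3.7%) / 28.2% = 0.557
Foxglove: Sharpe ratio = (10.9% − 3.7%) / 11.5% = 0.626
Highest: Foxglove (0.626).

Foxglove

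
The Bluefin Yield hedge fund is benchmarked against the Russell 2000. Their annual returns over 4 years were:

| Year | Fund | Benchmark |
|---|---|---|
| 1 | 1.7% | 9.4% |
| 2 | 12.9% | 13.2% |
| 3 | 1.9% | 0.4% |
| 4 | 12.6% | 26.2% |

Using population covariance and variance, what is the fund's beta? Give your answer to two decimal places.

0.46

r̄p = 7.2750%,  r̄m = 12.3000%
Cov = Σ(rp − r̄p)(rm − r̄m) / 4 = 39.8025
Var(rm) = Σ(rm − r̄m)² / 4 = 86.0100
β = Cov / Var = 39.8025 / 86.0100 = 0.4628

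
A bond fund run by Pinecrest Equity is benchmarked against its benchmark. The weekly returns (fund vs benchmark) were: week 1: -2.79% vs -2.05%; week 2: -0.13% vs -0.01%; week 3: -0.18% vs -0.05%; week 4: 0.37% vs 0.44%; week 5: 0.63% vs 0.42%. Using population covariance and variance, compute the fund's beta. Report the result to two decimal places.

1.32

r̄p = -0.4200%,  r̄m = -0.2500%
Cov = Σ(rp − r̄p)(rm − r̄m) / 5 = 1.1264
Var(rm) = Σ(rm − r̄m)² / 5 = 0.8525
β = Cov / Var = 1.1264 / 0.8525 = 1.3213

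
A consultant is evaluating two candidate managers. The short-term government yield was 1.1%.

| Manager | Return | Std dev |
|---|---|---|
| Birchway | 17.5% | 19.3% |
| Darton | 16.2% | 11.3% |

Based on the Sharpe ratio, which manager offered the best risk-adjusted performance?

Darton

Birchway: Sharpe ratio = (17.5% − 1.1%) / 19.3% = 0.850
Darton: Sharpe ratio = (16.2% − 1.1%) / 11.3% = 1.336
Highest: Darton (1.336).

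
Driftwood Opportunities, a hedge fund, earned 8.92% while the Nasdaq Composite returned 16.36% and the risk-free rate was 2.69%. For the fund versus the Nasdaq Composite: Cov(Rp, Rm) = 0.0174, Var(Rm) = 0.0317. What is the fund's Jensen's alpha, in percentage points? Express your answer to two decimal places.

-1.27

β = Cov / Var = 0.0174 / 0.0317 = 0.5489
E[R] = Rf + β(Rm − Rf) = 2.69% + 0.5489 × (16.36% − 2.69%) = 10.1935%
α = Rp − E[R] = 8.92% − 10.1935% = -1.2735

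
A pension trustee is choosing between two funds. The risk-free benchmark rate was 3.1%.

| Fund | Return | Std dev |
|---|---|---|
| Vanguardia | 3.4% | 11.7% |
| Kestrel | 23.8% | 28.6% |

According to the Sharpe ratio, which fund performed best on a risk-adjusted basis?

Vanguardia: Sharpe ratio = (3.4% − 3.1%) / 11.7% = 0.026
Kestrel: Sharpe ratio = (23.8% − 3.1%) / 28.6% = 0.724
Highest: Kestrel (0.724).

Kestrel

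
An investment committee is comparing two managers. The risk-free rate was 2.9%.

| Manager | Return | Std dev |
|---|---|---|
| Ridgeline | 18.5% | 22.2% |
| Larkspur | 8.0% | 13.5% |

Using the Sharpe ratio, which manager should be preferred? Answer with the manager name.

Ridgeline

Ridgeline: Sharpe ratio = (18.5% − 2.9%) / 22.2% = 0.703
Larkspur: Sharpe ratio = (8.0% − 2.9%) / 13.5% = 0.378
Highest: Ridgeline (0.703).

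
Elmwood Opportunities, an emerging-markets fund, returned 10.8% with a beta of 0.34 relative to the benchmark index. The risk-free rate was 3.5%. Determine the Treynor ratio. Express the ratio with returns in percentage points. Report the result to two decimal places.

21.47

Treynor = (Rp − Rf) / β = (10.8% − 3.5%) / 0.34 = 7.30 / 0.34 = 21.4706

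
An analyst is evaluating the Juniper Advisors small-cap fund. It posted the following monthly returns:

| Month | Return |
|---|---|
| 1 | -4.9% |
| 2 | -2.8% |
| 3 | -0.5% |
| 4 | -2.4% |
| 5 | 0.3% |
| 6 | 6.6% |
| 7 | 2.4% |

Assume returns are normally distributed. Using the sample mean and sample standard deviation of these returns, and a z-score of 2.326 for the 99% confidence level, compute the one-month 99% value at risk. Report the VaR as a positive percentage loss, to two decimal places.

Mean return r̄ = -1.30 / 7 = -0.1857%
Σ(r − r̄)² = (-4.9 − (-0.1857))² + (-2.8 − (-0.1857))² + … = 87.0286
σ = √[87.0286 / 6] = 3.8085%
VaR = −(r̄ − z·σ) = −(-0.1857 − 2.326 × 3.8085) = −(-9.0443) = 9.0443%

9.04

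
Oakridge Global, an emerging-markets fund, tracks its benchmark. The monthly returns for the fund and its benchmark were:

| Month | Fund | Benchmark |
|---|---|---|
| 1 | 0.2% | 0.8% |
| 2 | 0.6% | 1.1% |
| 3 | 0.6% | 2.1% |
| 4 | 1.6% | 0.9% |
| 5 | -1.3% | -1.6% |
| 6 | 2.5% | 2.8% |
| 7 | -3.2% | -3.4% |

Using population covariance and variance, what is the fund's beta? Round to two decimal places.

0.83

r̄p = 0.1429%,  r̄m = 0.3857%
Cov = Σ(rp − r̄p)(rm − r̄m) / 7 = 3.2992
Var(rm) = Σ(rm − r̄m)² / 7 = 3.9984
β = Cov / Var = 3.2992 / 3.9984 = 0.8251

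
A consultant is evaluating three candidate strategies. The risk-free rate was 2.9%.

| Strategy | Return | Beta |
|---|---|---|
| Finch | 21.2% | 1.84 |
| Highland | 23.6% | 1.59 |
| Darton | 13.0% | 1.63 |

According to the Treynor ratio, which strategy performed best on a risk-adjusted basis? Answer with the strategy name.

Finch: Treynor = (21.2% − 2.9%) / 1.84 = 9.946
Highland: Treynor = (23.6% − 2.9%) / 1.59 = 13.019
Darton: Treynor = (13.0% − 2.9%) / 1.63 = 6.196
Highest: Highland (13.019).

Highland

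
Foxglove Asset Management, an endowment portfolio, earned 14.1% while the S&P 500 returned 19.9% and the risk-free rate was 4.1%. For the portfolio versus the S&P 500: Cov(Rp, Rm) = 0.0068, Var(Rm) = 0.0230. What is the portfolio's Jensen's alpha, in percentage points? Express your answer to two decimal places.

5.33

β = Cov / Var = 0.0068 / 0.0230 = 0.2957
E[R] = Rf + β(Rm − Rf) = 4.1% + 0.2957 × (19.9% − 4.1%) = 8.7721%
α = Rp − E[R] = 14.1% − 8.7721% = 5.3279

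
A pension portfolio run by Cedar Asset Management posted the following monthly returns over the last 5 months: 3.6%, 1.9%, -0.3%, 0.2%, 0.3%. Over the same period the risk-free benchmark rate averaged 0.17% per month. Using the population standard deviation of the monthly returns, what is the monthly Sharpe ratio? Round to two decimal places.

Mean return μ = 5.70 / 5 = 1.1400%
Σ(r − μ)² = (3.6 − 1.1400)² + (1.9 − 1.1400)² + … = 10.2920
population σ = √(10.2920 / 5) = √2.0584 = 1.4347%
Sharpe = (μ − rf) / σ = (1.1400 − 0.17) / 1.4347 = 0.9700 / 1.4347 = 0.6761

0.68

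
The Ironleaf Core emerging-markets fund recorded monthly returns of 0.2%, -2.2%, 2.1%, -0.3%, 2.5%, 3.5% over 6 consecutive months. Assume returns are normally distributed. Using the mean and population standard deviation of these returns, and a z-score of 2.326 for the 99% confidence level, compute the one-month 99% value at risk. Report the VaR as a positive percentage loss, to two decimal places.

3.51

μ = (0.2 − 2.2 + 2.1 − 0.3 + 2.5 + 3.5) / 6 = 5.80 / 6 = 0.9667%
Population σ = √[Σ(r − μ)² / 6] = √[22.2733 / 6] = √3.7122 = 1.9267%
VaR = −(μ − z·σ) = −(0.9667 − 2.326 × 1.9267) = −(-3.5148) = 3.5148%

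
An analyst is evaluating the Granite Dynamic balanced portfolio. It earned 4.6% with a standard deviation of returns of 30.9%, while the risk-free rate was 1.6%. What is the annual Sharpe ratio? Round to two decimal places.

0.10

Sharpe = (Rp − Rf) / σp = (4.6% − 1.6%) / 30.9% = 3.00% / 30.9% = 0.0971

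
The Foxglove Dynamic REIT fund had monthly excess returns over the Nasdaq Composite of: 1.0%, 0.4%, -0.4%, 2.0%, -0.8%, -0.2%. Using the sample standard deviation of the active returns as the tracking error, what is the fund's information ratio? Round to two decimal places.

Mean return r̄ = 2.00 / 6 = 0.3333%
Σ(r − r̄)² = (1 − 0.3333)² + (0.4 − 0.3333)² + (-0.4 − 0.3333)² + … = 5.3333
σ = √[5.3333 / 5] = 1.0328%
IR = r̄ / tracking error = 0.3333 / 1.0328 = 0.3227

0.32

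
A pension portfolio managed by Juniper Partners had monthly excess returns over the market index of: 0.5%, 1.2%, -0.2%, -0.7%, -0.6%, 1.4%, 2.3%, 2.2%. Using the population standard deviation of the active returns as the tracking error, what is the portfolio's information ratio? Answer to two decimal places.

Mean return μ = 6.10 / 8 = 0.7625%
Population σ = √[Σ(r − μ)² / 8] = √[10.0188 / 8] = √1.2524 = 1.1191%
IR = μ / tracking error = 0.7625 / 1.1191 = 0.6814

0.68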